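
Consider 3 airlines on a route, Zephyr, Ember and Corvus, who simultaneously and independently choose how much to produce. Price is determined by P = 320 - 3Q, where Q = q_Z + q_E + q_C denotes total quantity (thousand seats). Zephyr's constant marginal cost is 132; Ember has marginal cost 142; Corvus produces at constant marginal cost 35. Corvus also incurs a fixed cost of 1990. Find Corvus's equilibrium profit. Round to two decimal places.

2991.69

Zephyr's profit: π_Z = (320 - 3Q)q_Z - (132q_Z). Setting ∂π_Z/∂q_Z = 0: 188 - 6q_Z - 3(q_E + q_C) = 0.
Ember's first-order condition: 178 - 6q_E - 3(q_Z + q_C) = 0.
Corvus's first-order condition: 285 - 6q_C - 3(q_Z + q_E) = 0.
Summing all 3 equations gives 651 − 12Q = 0, hence Q = 217/4.
Back-substituting: q_Z = (188 − 651/4)/3 = 101/12, q_E = (178 − 651/4)/3 = 61/12, q_C = (285 − 651/4)/3 = 163/4.
Price P = 320 - 3·(217/4) = 629/4.
Corvus's profit: (629/4 - 35)·(163/4) - 1990 = 2991.6875.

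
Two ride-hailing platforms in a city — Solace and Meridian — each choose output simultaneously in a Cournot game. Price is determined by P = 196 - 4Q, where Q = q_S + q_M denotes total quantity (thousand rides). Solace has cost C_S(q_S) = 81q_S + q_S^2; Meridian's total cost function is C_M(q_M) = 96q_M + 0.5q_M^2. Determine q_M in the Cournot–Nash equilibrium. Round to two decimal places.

Solace's profit: π_S = (196 - 4Q)q_S - (81q_S + q_S²). Setting ∂π_S/∂q_S = 0: 115 - 10q_S - 4(q_M) = 0.
Meridian's first-order condition: 100 - 9q_M - 4(q_S) = 0.
So q_S = (115 - 4q_M)/10 and q_M = (100 - 4q_S)/9.
Solving the pair: q_S = 635/74, q_M = 270/37.

7.30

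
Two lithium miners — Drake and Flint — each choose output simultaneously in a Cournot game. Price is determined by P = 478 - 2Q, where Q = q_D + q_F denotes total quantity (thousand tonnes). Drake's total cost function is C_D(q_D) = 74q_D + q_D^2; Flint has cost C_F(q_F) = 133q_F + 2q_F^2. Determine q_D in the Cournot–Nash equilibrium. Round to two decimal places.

Drake's profit: π_D = (478 - 2Q)q_D - (74q_D + q_D²). Setting ∂π_D/∂q_D = 0: 404 - 6q_D - 2(q_F) = 0.
Flint's profit: π_F = (478 - 2Q)q_F - (133q_F + 2q_F²). Setting ∂π_F/∂q_F = 0: 345 - 8q_F - 2(q_D) = 0.
Best responses: q_D = (404 - 2q_F)/6, q_F = (345 - 2q_D)/8.
Solving the pair: q_D = 1271/22, q_F = 631/22.

57.77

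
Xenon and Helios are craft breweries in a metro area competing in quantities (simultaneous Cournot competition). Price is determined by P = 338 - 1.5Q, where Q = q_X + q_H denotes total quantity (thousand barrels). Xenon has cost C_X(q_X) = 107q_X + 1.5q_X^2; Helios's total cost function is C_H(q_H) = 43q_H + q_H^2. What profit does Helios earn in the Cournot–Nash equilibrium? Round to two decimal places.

Xenon's profit: π_X = (338 - 1.5Q)q_X - (107q_X + (3/2)q_X²). Setting ∂π_X/∂q_X = 0: 231 - 6q_X - (3/2)(q_H) = 0.
Helios's profit: π_H = (338 - 1.5Q)q_H - (43q_H + q_H²). Setting ∂π_H/∂q_H = 0: 295 - 5q_H - (3/2)(q_X) = 0.
Rearranging gives the reaction functions q_X = (231 - (3/2)q_H)/6 and q_H = (295 - (3/2)q_X)/5.
Solving the pair: q_X = 950/37, q_H = 1898/37.
Price P = 338 - (3/2)·76.9730 = 222.5405.
Helios's profit: 222.5405·(1898/37) - 43·(1898/37) - (1898/37)² = 6578.5318.

6578.53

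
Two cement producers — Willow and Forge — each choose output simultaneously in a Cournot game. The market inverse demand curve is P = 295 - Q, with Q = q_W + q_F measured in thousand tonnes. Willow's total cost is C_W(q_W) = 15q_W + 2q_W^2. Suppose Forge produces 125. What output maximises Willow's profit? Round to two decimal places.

With the rival's output fixed at 125, Willow's profit is π_W = (295 - 125 - q_W)q_W - (15q_W + 2q_W²) = (170 - q_W)q_W - (15q_W + 2q_W²).
∂π_W/∂q_W = 155 - 6q_W = 0, so q_W = 155/6.

25.83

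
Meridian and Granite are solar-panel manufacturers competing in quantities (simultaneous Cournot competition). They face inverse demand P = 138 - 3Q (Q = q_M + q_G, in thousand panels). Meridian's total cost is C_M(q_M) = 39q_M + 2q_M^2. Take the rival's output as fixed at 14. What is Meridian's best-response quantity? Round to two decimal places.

5.70

With the rival's output fixed at 14, Meridian's profit is π_M = (138 - 3·14 - 3q_M)q_M - (39q_M + 2q_M²) = (96 - 3q_M)q_M - (39q_M + 2q_M²).
∂π_M/∂q_M = 57 - 10q_M = 0, so q_M = 57/10.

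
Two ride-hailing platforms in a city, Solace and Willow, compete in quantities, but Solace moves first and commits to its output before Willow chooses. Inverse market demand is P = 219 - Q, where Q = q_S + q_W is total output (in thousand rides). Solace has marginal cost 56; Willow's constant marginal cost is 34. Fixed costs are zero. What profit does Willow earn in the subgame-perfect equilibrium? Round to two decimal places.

Solve by backward induction. Given q_S, the follower Willow maximises π_W = (219 - q_S - q_W)q_W - 34q_W.
Setting the follower's marginal profit to zero, 185 - q_S - 2q_W = 0, i.e. q_W = (185 - q_S)/2.
The leader anticipates this reaction. Substituting into P = 219 - Q gives P = 253/2 - (1/2)q_S, so π_S = (253/2 - (1/2)q_S)q_S - 56q_S.
Maximising: ∂π_S/∂q_S = 141/2 - q_S = 0, giving q_S = 141/2.
Then q_W = (185 - 141/2)/2 = 229/4.
Price P = 219 - 511/4 = 365/4.
Willow's profit: (365/4 - 34)·(229/4) = 3277.5625.

3277.56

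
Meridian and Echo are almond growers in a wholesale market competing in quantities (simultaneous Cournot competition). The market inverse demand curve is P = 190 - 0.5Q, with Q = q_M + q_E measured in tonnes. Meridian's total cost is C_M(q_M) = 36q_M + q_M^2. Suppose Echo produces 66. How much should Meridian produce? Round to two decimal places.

With the rival's output fixed at 66, Meridian's profit is π_M = (190 - (1/2)·66 - (1/2)q_M)q_M - (36q_M + q_M²) = (157 - (1/2)q_M)q_M - (36q_M + q_M²).
∂π_M/∂q_M = 121 - 3q_M = 0, so q_M = 121/3.

40.33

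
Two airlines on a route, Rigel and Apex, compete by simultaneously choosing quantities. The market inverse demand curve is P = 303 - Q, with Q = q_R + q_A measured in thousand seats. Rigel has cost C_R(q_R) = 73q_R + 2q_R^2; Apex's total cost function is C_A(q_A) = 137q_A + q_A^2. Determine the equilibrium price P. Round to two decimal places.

236.91

Rigel's profit: π_R = (303 - Q)q_R - (73q_R + 2q_R²). Setting ∂π_R/∂q_R = 0: 230 - 6q_R - (q_A) = 0.
Apex's first-order condition: 166 - 4q_A - (q_R) = 0.
So q_R = (230 - q_A)/6 and q_A = (166 - q_R)/4.
Substituting one into the other gives q_R = 754/23 and q_A = 766/23.
Total output Q = 1520/23, so price P = 303 - 1520/23 = 236.9130.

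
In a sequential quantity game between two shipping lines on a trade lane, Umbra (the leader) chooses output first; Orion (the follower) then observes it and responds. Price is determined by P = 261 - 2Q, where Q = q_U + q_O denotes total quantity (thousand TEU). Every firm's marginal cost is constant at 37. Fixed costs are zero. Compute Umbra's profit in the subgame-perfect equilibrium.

3136

Solve by backward induction. Given q_U, the follower Orion maximises π_O = (261 - 2q_U - 2q_O)q_O - 37q_O.
∂π_O/∂q_O = 224 - 2q_U - 4q_O = 0 gives the reaction function q_O = (224 - 2q_U)/4.
Umbra substitutes q_O(q_U) into its own profit: π_U = q_U(261 - 2q_U - (224 - 2q_U)/2) - 37q_U = (149 - q_U)q_U - 37q_U.
Maximising: ∂π_U/∂q_U = 112 - 2q_U = 0, giving q_U = 56.
Then q_O = (224 - 2·56)/4 = 28.
Price P = 261 - 2·84 = 93.
Umbra's profit: (93 - 37)·56 = 3136.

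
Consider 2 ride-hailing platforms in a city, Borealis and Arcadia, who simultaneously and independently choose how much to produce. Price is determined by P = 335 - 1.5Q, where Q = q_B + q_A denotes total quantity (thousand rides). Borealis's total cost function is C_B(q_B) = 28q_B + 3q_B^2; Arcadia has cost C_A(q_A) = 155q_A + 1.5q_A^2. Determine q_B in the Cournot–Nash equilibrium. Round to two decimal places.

30.38

Borealis's profit: π_B = (335 - 1.5Q)q_B - (28q_B + 3q_B²). Setting ∂π_B/∂q_B = 0: 307 - 9q_B - (3/2)(q_A) = 0.
Arcadia's first-order condition: 180 - 6q_A - (3/2)(q_B) = 0.
Rearranging gives the reaction functions q_B = (307 - (3/2)q_A)/9 and q_A = (180 - (3/2)q_B)/6.
Solving the pair: q_B = 30.3768, q_A = 1546/69.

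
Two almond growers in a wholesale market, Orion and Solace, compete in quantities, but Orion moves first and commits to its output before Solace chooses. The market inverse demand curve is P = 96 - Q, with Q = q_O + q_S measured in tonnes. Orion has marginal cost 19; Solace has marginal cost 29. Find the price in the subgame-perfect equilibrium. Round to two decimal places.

Solve by backward induction. Given q_O, the follower Solace maximises π_S = (96 - q_O - q_S)q_S - 29q_S.
Follower FOC: 67 - q_O - 2q_S = 0, so q_S(q_O) = (67 - q_O)/2.
Orion substitutes q_S(q_O) into its own profit: π_O = q_O(96 - q_O - (67 - q_O)/2) - 19q_O = (125/2 - (1/2)q_O)q_O - 19q_O.
Leader FOC: 87/2 - q_O = 0, so q_O = 87/2.
Then q_S = (67 - 87/2)/2 = 47/4.
Total output Q = 221/4, so price P = 96 - 221/4 = 163/4.

40.75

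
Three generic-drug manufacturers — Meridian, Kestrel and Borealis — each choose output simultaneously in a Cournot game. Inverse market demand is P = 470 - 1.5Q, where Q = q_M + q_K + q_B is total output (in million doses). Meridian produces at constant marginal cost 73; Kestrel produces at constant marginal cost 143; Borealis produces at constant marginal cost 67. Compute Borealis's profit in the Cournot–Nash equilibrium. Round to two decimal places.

Meridian's profit: π_M = (470 - 1.5Q)q_M - (73q_M). Setting ∂π_M/∂q_M = 0: 397 - 3q_M - (3/2)(q_K + q_B) = 0.
Kestrel's profit: π_K = (470 - 1.5Q)q_K - (143q_K). Setting ∂π_K/∂q_K = 0: 327 - 3q_K - (3/2)(q_M + q_B) = 0.
Borealis's profit: π_B = (470 - 1.5Q)q_B - (67q_B). Setting ∂π_B/∂q_B = 0: 403 - 3q_B - (3/2)(q_M + q_K) = 0.
Summing all 3 equations gives 1127 − 6Q = 0, hence Q = 1127/6.
Back-substituting: q_M = (397 − 1127/4)/(3/2) = 461/6, q_K = (327 − 1127/4)/(3/2) = 181/6, q_B = (403 − 1127/4)/(3/2) = 485/6.
Price P = 470 - (3/2)·(1127/6) = 753/4.
Borealis's profit: (753/4 - 67)·(485/6) = 9801.0417.

9801.04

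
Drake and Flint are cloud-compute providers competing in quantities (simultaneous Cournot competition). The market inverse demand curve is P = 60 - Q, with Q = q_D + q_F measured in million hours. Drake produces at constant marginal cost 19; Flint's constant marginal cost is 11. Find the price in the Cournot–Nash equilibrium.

Drake's profit: π_D = (60 - Q)q_D - (19q_D). Setting ∂π_D/∂q_D = 0: 41 - 2q_D - (q_F) = 0.
Flint's first-order condition: 49 - 2q_F - (q_D) = 0.
Best responses: q_D = (41 - q_F)/2, q_F = (49 - q_D)/2.
Substituting one into the other gives q_D = 11 and q_F = 19.
Total output Q = 30, so price P = 60 - 30 = 30.

30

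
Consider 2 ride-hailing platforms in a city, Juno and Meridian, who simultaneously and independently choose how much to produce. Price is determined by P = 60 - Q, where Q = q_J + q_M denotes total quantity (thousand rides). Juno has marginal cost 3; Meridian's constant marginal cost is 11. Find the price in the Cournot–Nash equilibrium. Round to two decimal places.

24.67

Juno's profit: π_J = (60 - Q)q_J - (3q_J). Setting ∂π_J/∂q_J = 0: 57 - 2q_J - (q_M) = 0.
Meridian's profit: π_M = (60 - Q)q_M - (11q_M). Setting ∂π_M/∂q_M = 0: 49 - 2q_M - (q_J) = 0.
Best responses: q_J = (57 - q_M)/2, q_M = (49 - q_J)/2.
Solving the pair: q_J = 65/3, q_M = 41/3.
Total output Q = 106/3, so price P = 60 - 106/3 = 74/3.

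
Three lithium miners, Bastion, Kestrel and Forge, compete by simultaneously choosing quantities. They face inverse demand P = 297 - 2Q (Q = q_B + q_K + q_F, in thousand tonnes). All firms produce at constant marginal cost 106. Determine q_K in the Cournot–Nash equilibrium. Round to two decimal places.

23.88

Each firm earns π_i = (297 - 2Q)q_i - 106q_i.
First-order condition (treating rivals' output as given): 191 - 4q_i - 2·Σ_{j≠i} q_j = 0.
By symmetry each firm produces the same amount; substituting Σ_{j≠i} q_j = 2q_i yields q_i = 191/8.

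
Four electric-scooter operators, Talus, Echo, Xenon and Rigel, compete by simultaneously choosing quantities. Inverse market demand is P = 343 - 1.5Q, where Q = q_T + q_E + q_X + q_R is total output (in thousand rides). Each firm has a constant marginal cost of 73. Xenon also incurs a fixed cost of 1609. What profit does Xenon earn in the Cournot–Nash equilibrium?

335

Each firm earns π_i = (343 - 1.5Q)q_i - 73q_i.
Setting ∂π_i/∂q_i = 0 with rivals' quantities fixed: 270 - 3q_i - (3/2)·Σ_{j≠i} q_j = 0.
By symmetry each firm produces the same amount; substituting Σ_{j≠i} q_j = 3q_i yields q_i = 270/(15/2) = 36.
Price P = 343 - (3/2)·144 = 127.
Xenon's profit: (127 - 73)·36 - 1609 = 335.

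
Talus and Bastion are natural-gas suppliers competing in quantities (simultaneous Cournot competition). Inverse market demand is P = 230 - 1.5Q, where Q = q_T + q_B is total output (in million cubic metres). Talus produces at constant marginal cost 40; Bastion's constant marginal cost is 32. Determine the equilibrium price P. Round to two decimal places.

Talus's profit: π_T = (230 - 1.5Q)q_T - (40q_T). Setting ∂π_T/∂q_T = 0: 190 - 3q_T - (3/2)(q_B) = 0.
Bastion's profit: π_B = (230 - 1.5Q)q_B - (32q_B). Setting ∂π_B/∂q_B = 0: 198 - 3q_B - (3/2)(q_T) = 0.
Rearranging gives the reaction functions q_T = (190 - (3/2)q_B)/3 and q_B = (198 - (3/2)q_T)/3.
Substituting one into the other gives q_T = 364/9 and q_B = 412/9.
Total output Q = 776/9, so price P = 230 - (3/2)·(776/9) = 302/3.

100.67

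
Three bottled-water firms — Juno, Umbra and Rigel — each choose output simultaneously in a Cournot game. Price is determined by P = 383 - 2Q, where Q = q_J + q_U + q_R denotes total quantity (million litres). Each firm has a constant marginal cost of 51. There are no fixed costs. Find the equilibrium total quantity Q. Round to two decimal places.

A representative firm's profit is π_i = q_i(383 - 2Q) - 51q_i.
Setting ∂π_i/∂q_i = 0 with rivals' quantities fixed: 332 - 4q_i - 2·Σ_{j≠i} q_j = 0.
By symmetry each firm produces the same amount; substituting Σ_{j≠i} q_j = 2q_i yields q_i = 332/8 = 83/2.
Total output Q = 83/2 + 83/2 + 83/2 = 249/2.

124.50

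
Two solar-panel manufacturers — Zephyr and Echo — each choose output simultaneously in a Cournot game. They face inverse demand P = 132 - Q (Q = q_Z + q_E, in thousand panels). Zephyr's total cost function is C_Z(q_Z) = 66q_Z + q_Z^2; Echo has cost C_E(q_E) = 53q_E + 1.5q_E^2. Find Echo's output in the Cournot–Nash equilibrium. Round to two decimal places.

Zephyr's profit: π_Z = (132 - Q)q_Z - (66q_Z + q_Z²). Setting ∂π_Z/∂q_Z = 0: 66 - 4q_Z - (q_E) = 0.
Echo's first-order condition: 79 - 5q_E - (q_Z) = 0.
So q_Z = (66 - q_E)/4 and q_E = (79 - q_Z)/5.
Substituting one into the other gives q_Z = 251/19 and q_E = 250/19.

13.16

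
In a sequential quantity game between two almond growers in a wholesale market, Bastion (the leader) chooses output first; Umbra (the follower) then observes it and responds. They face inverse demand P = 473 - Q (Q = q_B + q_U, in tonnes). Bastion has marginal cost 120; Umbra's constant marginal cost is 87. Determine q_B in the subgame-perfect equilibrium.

Solve by backward induction. Given q_B, the follower Umbra maximises π_U = (473 - q_B - q_U)q_U - 87q_U.
Follower FOC: 386 - q_B - 2q_U = 0, so q_U(q_B) = (386 - q_B)/2.
Bastion substitutes q_U(q_B) into its own profit: π_B = q_B(473 - q_B - (386 - q_B)/2) - 120q_B = (280 - (1/2)q_B)q_B - 120q_B.
Maximising: ∂π_B/∂q_B = 160 - q_B = 0, giving q_B = 160.
Then q_U = (386 - 160)/2 = 113.

160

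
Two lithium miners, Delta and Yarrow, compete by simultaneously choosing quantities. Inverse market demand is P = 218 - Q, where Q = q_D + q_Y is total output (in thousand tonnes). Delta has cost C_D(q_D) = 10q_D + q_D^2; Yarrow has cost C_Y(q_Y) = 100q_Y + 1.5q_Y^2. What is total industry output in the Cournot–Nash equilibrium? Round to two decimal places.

62.42

Delta's profit: π_D = (218 - Q)q_D - (10q_D + q_D²). Setting ∂π_D/∂q_D = 0: 208 - 4q_D - (q_Y) = 0.
Yarrow's first-order condition: 118 - 5q_Y - (q_D) = 0.
Best responses: q_D = (208 - q_Y)/4, q_Y = (118 - q_D)/5.
Solving the pair: q_D = 922/19, q_Y = 264/19.
Total output Q = 922/19 + 264/19 = 1186/19.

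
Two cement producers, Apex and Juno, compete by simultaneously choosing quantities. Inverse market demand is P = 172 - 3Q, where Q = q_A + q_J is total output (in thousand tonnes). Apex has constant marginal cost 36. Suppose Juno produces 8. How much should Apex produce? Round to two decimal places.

With the rival's output fixed at 8, Apex's profit is π_A = (172 - 3·8 - 3q_A)q_A - (36q_A) = (148 - 3q_A)q_A - (36q_A).
∂π_A/∂q_A = 112 - 6q_A = 0, so q_A = 56/3.

18.67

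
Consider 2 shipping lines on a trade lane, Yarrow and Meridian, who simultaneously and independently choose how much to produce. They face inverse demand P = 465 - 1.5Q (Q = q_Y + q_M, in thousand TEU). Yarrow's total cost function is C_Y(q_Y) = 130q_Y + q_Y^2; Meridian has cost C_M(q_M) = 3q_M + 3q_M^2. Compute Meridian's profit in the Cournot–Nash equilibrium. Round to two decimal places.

8044.46

Yarrow's profit: π_Y = (465 - 1.5Q)q_Y - (130q_Y + q_Y²). Setting ∂π_Y/∂q_Y = 0: 335 - 5q_Y - (3/2)(q_M) = 0.
Meridian's first-order condition: 462 - 9q_M - (3/2)(q_Y) = 0.
Rearranging gives the reaction functions q_Y = (335 - (3/2)q_M)/5 and q_M = (462 - (3/2)q_Y)/9.
Solving the pair: q_Y = 1032/19, q_M = 42.2807.
Price P = 465 - (3/2)·96.5965 = 320.1053.
Meridian's profit: 320.1053·42.2807 - 3·42.2807 - 3·42.2807² = 8044.4598.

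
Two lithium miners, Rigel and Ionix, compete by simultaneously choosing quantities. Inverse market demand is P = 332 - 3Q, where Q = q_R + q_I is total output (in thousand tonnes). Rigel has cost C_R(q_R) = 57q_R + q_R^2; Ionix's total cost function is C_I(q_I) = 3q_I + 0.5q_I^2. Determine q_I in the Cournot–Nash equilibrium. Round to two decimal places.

38.45

Rigel's profit: π_R = (332 - 3Q)q_R - (57q_R + q_R²). Setting ∂π_R/∂q_R = 0: 275 - 8q_R - 3(q_I) = 0.
Ionix's first-order condition: 329 - 7q_I - 3(q_R) = 0.
So q_R = (275 - 3q_I)/8 and q_I = (329 - 3q_R)/7.
Substituting one into the other gives q_R = 938/47 and q_I = 1807/47.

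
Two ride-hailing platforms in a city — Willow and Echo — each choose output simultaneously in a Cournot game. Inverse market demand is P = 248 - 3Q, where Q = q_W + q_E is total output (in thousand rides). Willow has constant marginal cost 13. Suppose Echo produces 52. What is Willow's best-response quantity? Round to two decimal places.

13.17

With the rival's output fixed at 52, Willow's profit is π_W = (248 - 3·52 - 3q_W)q_W - (13q_W) = (92 - 3q_W)q_W - (13q_W).
∂π_W/∂q_W = 79 - 6q_W = 0, so q_W = 79/6.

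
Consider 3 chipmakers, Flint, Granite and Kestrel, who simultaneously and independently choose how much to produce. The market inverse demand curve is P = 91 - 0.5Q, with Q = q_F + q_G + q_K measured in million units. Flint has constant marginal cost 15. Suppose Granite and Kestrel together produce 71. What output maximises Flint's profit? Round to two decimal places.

With rivals' combined output fixed at 71, Flint's profit is π_F = (91 - (1/2)·71 - (1/2)q_F)q_F - (15q_F) = (111/2 - (1/2)q_F)q_F - (15q_F).
∂π_F/∂q_F = 81/2 - q_F = 0, so q_F = 81/2.

40.50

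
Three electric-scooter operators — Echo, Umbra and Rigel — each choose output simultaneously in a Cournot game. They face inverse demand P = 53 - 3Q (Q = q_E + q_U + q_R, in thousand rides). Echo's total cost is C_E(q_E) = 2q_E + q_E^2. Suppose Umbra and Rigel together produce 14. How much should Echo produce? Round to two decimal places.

With rivals' combined output fixed at 14, Echo's profit is π_E = (53 - 3·14 - 3q_E)q_E - (2q_E + q_E²) = (11 - 3q_E)q_E - (2q_E + q_E²).
∂π_E/∂q_E = 9 - 8q_E = 0, so q_E = 9/8.

1.13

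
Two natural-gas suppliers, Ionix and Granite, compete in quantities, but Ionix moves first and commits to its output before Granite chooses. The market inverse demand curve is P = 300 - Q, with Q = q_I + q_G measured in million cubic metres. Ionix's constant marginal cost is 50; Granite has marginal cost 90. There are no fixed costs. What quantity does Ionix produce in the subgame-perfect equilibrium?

145

The follower Granite best-responds to any q_I: π_G = (300 - Q)q_G - 90q_G.
Follower FOC: 210 - q_I - 2q_G = 0, so q_G(q_I) = (210 - q_I)/2.
The leader anticipates this reaction. Substituting into P = 300 - Q gives P = 195 - (1/2)q_I, so π_I = (195 - (1/2)q_I)q_I - 50q_I.
The leader's first-order condition 145 - q_I = 0 yields q_I = 145.
Then q_G = (210 - 145)/2 = 65/2.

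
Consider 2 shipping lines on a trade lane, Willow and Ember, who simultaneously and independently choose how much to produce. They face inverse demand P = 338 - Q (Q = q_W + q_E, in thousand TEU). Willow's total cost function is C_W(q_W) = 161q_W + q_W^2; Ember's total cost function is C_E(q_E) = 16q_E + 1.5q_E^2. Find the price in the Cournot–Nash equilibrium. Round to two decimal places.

Willow's profit: π_W = (338 - Q)q_W - (161q_W + q_W²). Setting ∂π_W/∂q_W = 0: 177 - 4q_W - (q_E) = 0.
Ember's profit: π_E = (338 - Q)q_E - (16q_E + (3/2)q_E²). Setting ∂π_E/∂q_E = 0: 322 - 5q_E - (q_W) = 0.
Best responses: q_W = (177 - q_E)/4, q_E = (322 - q_W)/5.
Solving the pair: q_W = 563/19, q_E = 1111/19.
Total output Q = 1674/19, so price P = 338 - 1674/19 = 249.8947.

249.89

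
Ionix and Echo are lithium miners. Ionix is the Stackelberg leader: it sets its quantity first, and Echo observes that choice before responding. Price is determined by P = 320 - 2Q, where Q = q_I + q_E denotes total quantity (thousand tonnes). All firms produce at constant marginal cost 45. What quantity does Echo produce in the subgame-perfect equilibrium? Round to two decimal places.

34.38

Solve by backward induction. Given q_I, the follower Echo maximises π_E = (320 - 2q_I - 2q_E)q_E - 45q_E.
∂π_E/∂q_E = 275 - 2q_I - 4q_E = 0 gives the reaction function q_E = (275 - 2q_I)/4.
The leader anticipates this reaction. Substituting into P = 320 - 2Q gives P = 365/2 - q_I, so π_I = (365/2 - q_I)q_I - 45q_I.
Leader FOC: 275/2 - 2q_I = 0, so q_I = 275/4.
Then q_E = (275 - 2·(275/4))/4 = 275/8.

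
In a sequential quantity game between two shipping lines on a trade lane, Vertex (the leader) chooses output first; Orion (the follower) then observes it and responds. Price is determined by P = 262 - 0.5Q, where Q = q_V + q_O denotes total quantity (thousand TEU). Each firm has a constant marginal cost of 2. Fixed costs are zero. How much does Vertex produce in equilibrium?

Solve by backward induction. Given q_V, the follower Orion maximises π_O = (262 - (1/2)q_V - (1/2)q_O)q_O - 2q_O.
∂π_O/∂q_O = 260 - (1/2)q_V - q_O = 0 gives the reaction function q_O = (260 - (1/2)q_V).
The leader anticipates this reaction. Substituting into P = 262 - 0.5Q gives P = 132 - (1/4)q_V, so π_V = (132 - (1/4)q_V)q_V - 2q_V.
Maximising: ∂π_V/∂q_V = 130 - (1/2)q_V = 0, giving q_V = 260.
Then q_O = (260 - (1/2)·260) = 130.

260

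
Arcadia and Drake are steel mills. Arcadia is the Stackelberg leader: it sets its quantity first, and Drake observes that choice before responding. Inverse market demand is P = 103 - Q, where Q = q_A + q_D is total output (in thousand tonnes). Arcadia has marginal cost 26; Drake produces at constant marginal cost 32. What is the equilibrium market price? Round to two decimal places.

The follower Drake best-responds to any q_A: π_D = (103 - Q)q_D - 32q_D.
∂π_D/∂q_D = 71 - q_A - 2q_D = 0 gives the reaction function q_D = (71 - q_A)/2.
Arcadia substitutes q_D(q_A) into its own profit: π_A = q_A(103 - q_A - (71 - q_A)/2) - 26q_A = (135/2 - (1/2)q_A)q_A - 26q_A.
Maximising: ∂π_A/∂q_A = 83/2 - q_A = 0, giving q_A = 83/2.
Then q_D = (71 - 83/2)/2 = 59/4.
Total output Q = 225/4, so price P = 103 - 225/4 = 187/4.

46.75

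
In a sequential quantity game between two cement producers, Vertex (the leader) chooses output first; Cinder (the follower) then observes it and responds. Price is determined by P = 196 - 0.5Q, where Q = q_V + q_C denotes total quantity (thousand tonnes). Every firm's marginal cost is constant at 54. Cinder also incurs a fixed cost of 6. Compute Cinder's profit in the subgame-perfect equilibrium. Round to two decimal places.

Solve by backward induction. Given q_V, the follower Cinder maximises π_C = (196 - (1/2)q_V - (1/2)q_C)q_C - 54q_C.
∂π_C/∂q_C = 142 - (1/2)q_V - q_C = 0 gives the reaction function q_C = (142 - (1/2)q_V).
The leader anticipates this reaction. Substituting into P = 196 - 0.5Q gives P = 125 - (1/4)q_V, so π_V = (125 - (1/4)q_V)q_V - 54q_V.
Leader FOC: 71 - (1/2)q_V = 0, so q_V = 142.
Then q_C = (142 - (1/2)·142) = 71.
Price P = 196 - (1/2)·213 = 179/2.
Cinder's profit: (179/2 - 54)·71 - 6 = 2514.5000.

2514.50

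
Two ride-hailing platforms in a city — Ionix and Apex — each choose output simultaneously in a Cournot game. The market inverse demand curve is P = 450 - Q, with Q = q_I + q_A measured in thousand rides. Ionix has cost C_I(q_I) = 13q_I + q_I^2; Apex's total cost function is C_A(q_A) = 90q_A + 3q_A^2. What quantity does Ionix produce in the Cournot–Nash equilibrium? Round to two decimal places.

Ionix's profit: π_I = (450 - Q)q_I - (13q_I + q_I²). Setting ∂π_I/∂q_I = 0: 437 - 4q_I - (q_A) = 0.
Apex's profit: π_A = (450 - Q)q_A - (90q_A + 3q_A²). Setting ∂π_A/∂q_A = 0: 360 - 8q_A - (q_I) = 0.
So q_I = (437 - q_A)/4 and q_A = (360 - q_I)/8.
Substituting one into the other gives q_I = 101.1613 and q_A = 1003/31.

101.16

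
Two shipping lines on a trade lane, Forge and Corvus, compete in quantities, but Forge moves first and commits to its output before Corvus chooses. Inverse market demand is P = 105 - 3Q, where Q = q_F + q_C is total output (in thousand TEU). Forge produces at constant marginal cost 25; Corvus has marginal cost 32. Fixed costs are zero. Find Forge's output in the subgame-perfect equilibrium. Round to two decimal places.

14.50

The follower Corvus best-responds to any q_F: π_C = (105 - 3Q)q_C - 32q_C.
Setting the follower's marginal profit to zero, 73 - 3q_F - 6q_C = 0, i.e. q_C = (73 - 3q_F)/6.
The leader anticipates this reaction. Substituting into P = 105 - 3Q gives P = 137/2 - (3/2)q_F, so π_F = (137/2 - (3/2)q_F)q_F - 25q_F.
The leader's first-order condition 87/2 - 3q_F = 0 yields q_F = 29/2.
Then q_C = (73 - 3·(29/2))/6 = 59/12.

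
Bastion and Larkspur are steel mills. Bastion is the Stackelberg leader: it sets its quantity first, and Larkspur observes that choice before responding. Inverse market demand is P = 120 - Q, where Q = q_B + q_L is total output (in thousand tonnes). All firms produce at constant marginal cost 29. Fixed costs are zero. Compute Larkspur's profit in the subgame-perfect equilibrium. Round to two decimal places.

517.56

The follower Larkspur best-responds to any q_B: π_L = (120 - Q)q_L - 29q_L.
Follower FOC: 91 - q_B - 2q_L = 0, so q_L(q_B) = (91 - q_B)/2.
The leader anticipates this reaction. Substituting into P = 120 - Q gives P = 149/2 - (1/2)q_B, so π_B = (149/2 - (1/2)q_B)q_B - 29q_B.
Maximising: ∂π_B/∂q_B = 91/2 - q_B = 0, giving q_B = 91/2.
Then q_L = (91 - 91/2)/2 = 91/4.
Price P = 120 - 273/4 = 207/4.
Larkspur's profit: (207/4 - 29)·(91/4) = 517.5625.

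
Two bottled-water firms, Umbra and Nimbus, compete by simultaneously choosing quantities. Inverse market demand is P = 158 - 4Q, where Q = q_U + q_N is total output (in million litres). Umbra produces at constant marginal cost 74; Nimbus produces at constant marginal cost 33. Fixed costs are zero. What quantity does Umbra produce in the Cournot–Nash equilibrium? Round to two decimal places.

3.58

Umbra's profit: π_U = (158 - 4Q)q_U - (74q_U). Setting ∂π_U/∂q_U = 0: 84 - 8q_U - 4(q_N) = 0.
Nimbus's profit: π_N = (158 - 4Q)q_N - (33q_N). Setting ∂π_N/∂q_N = 0: 125 - 8q_N - 4(q_U) = 0.
So q_U = (84 - 4q_N)/8 and q_N = (125 - 4q_U)/8.
Solving the pair: q_U = 43/12, q_N = 83/6.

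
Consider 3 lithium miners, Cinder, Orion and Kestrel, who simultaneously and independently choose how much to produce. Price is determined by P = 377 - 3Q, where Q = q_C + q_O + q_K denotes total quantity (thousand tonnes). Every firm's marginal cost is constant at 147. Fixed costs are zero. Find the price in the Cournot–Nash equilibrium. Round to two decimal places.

204.50

Each firm earns π_i = (377 - 3Q)q_i - 147q_i.
First-order condition (treating rivals' output as given): 230 - 6q_i - 3·Σ_{j≠i} q_j = 0.
By symmetry each firm produces the same amount; substituting Σ_{j≠i} q_j = 2q_i yields q_i = 230/12 = 115/6.
Total output Q = 115/2, so price P = 377 - 3·(115/2) = 409/2.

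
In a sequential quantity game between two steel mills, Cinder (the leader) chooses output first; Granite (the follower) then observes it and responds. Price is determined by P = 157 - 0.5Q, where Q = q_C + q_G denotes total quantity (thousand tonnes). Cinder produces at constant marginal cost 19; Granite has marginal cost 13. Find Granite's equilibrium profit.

Solve by backward induction. Given q_C, the follower Granite maximises π_G = (157 - (1/2)q_C - (1/2)q_G)q_G - 13q_G.
Setting the follower's marginal profit to zero, 144 - (1/2)q_C - q_G = 0, i.e. q_G = (144 - (1/2)q_C).
The leader anticipates this reaction. Substituting into P = 157 - 0.5Q gives P = 85 - (1/4)q_C, so π_C = (85 - (1/4)q_C)q_C - 19q_C.
Leader FOC: 66 - (1/2)q_C = 0, so q_C = 132.
Then q_G = (144 - (1/2)·132) = 78.
Price P = 157 - (1/2)·210 = 52.
Granite's profit: (52 - 13)·78 = 3042.

3042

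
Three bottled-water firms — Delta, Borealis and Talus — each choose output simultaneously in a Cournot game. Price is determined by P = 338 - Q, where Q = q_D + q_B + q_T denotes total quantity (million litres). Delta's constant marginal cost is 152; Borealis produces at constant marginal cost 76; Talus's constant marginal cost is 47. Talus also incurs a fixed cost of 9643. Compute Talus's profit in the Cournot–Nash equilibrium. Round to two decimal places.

Delta's profit: π_D = (338 - Q)q_D - (152q_D). Setting ∂π_D/∂q_D = 0: 186 - 2q_D - (q_B + q_T) = 0.
Borealis's profit: π_B = (338 - Q)q_B - (76q_B). Setting ∂π_B/∂q_B = 0: 262 - 2q_B - (q_D + q_T) = 0.
Talus's profit: π_T = (338 - Q)q_T - (47q_T). Setting ∂π_T/∂q_T = 0: 291 - 2q_T - (q_D + q_B) = 0.
Adding the 3 first-order conditions: 739 − 4Q = 0, so Q = 739/4.
Back-substituting: q_D = (186 − 739/4) = 5/4, q_B = (262 − 739/4) = 309/4, q_T = (291 − 739/4) = 425/4.
Price P = 338 - 739/4 = 613/4.
Talus's profit: (613/4 - 47)·(425/4) - 9643 = 1646.0625.

1646.06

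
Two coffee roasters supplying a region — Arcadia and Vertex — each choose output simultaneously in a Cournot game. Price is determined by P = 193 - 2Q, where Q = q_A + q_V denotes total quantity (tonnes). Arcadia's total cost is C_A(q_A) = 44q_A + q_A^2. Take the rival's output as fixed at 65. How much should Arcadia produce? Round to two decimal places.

3.17

With the rival's output fixed at 65, Arcadia's profit is π_A = (193 - 2·65 - 2q_A)q_A - (44q_A + q_A²) = (63 - 2q_A)q_A - (44q_A + q_A²).
∂π_A/∂q_A = 19 - 6q_A = 0, so q_A = 19/6.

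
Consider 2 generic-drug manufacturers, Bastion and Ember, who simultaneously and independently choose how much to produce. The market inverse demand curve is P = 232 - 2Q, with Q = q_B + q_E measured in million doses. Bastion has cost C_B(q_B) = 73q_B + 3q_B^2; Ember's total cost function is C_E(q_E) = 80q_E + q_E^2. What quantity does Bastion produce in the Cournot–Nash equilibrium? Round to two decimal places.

11.61

Bastion's profit: π_B = (232 - 2Q)q_B - (73q_B + 3q_B²). Setting ∂π_B/∂q_B = 0: 159 - 10q_B - 2(q_E) = 0.
Ember's first-order condition: 152 - 6q_E - 2(q_B) = 0.
Rearranging gives the reaction functions q_B = (159 - 2q_E)/10 and q_E = (152 - 2q_B)/6.
Solving the pair: q_B = 325/28, q_E = 601/28.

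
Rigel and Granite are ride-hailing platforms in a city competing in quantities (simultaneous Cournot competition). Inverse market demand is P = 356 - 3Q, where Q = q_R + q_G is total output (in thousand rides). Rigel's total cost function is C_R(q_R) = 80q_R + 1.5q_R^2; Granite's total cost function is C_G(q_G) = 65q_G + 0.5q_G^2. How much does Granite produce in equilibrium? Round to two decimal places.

33.17

Rigel's profit: π_R = (356 - 3Q)q_R - (80q_R + (3/2)q_R²). Setting ∂π_R/∂q_R = 0: 276 - 9q_R - 3(q_G) = 0.
Granite's profit: π_G = (356 - 3Q)q_G - (65q_G + (1/2)q_G²). Setting ∂π_G/∂q_G = 0: 291 - 7q_G - 3(q_R) = 0.
So q_R = (276 - 3q_G)/9 and q_G = (291 - 3q_R)/7.
Substituting one into the other gives q_R = 353/18 and q_G = 199/6.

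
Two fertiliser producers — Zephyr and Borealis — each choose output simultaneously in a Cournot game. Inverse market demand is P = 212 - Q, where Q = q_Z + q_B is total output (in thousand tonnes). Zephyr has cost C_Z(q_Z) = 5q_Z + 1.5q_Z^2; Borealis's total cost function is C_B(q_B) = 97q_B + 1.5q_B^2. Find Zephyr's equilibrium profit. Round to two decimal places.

3673.61

Zephyr's profit: π_Z = (212 - Q)q_Z - (5q_Z + (3/2)q_Z²). Setting ∂π_Z/∂q_Z = 0: 207 - 5q_Z - (q_B) = 0.
Borealis's first-order condition: 115 - 5q_B - (q_Z) = 0.
Best responses: q_Z = (207 - q_B)/5, q_B = (115 - q_Z)/5.
Solving the pair: q_Z = 115/3, q_B = 46/3.
Price P = 212 - 161/3 = 475/3.
Zephyr's profit: (475/3)·(115/3) - 5·(115/3) - (3/2)(115/3)² = 3673.6111.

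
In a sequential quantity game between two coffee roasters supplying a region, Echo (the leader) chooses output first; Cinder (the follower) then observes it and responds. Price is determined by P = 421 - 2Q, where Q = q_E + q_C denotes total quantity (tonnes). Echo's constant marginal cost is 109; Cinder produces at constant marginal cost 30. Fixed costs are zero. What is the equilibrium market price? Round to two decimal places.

167.25

Solve by backward induction. Given q_E, the follower Cinder maximises π_C = (421 - 2q_E - 2q_C)q_C - 30q_C.
Follower FOC: 391 - 2q_E - 4q_C = 0, so q_C(q_E) = (391 - 2q_E)/4.
Echo substitutes q_C(q_E) into its own profit: π_E = q_E(421 - 2q_E - (391 - 2q_E)/2) - 109q_E = (451/2 - q_E)q_E - 109q_E.
Maximising: ∂π_E/∂q_E = 233/2 - 2q_E = 0, giving q_E = 233/4.
Then q_C = (391 - 2·(233/4))/4 = 549/8.
Total output Q = 1015/8, so price P = 421 - 2·(1015/8) = 669/4.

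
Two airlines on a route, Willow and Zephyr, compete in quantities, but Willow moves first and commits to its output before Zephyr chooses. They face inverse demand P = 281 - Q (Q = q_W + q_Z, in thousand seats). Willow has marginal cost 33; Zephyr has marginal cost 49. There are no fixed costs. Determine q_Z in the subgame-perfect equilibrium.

50

The follower Zephyr best-responds to any q_W: π_Z = (281 - Q)q_Z - 49q_Z.
∂π_Z/∂q_Z = 232 - q_W - 2q_Z = 0 gives the reaction function q_Z = (232 - q_W)/2.
The leader anticipates this reaction. Substituting into P = 281 - Q gives P = 165 - (1/2)q_W, so π_W = (165 - (1/2)q_W)q_W - 33q_W.
Maximising: ∂π_W/∂q_W = 132 - q_W = 0, giving q_W = 132.
Then q_Z = (232 - 132)/2 = 50.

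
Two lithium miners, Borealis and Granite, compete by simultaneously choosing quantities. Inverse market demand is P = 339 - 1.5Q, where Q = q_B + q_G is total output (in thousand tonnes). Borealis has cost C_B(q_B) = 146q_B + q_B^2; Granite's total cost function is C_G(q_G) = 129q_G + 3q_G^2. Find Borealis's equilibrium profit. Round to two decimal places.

Borealis's profit: π_B = (339 - 1.5Q)q_B - (146q_B + q_B²). Setting ∂π_B/∂q_B = 0: 193 - 5q_B - (3/2)(q_G) = 0.
Granite's profit: π_G = (339 - 1.5Q)q_G - (129q_G + 3q_G²). Setting ∂π_G/∂q_G = 0: 210 - 9q_G - (3/2)(q_B) = 0.
So q_B = (193 - (3/2)q_G)/5 and q_G = (210 - (3/2)q_B)/9.
Substituting one into the other gives q_B = 632/19 and q_G = 338/19.
Price P = 339 - (3/2)·(970/19) = 262.4211.
Borealis's profit: 262.4211·(632/19) - 146·(632/19) - (632/19)² = 2766.0942.

2766.09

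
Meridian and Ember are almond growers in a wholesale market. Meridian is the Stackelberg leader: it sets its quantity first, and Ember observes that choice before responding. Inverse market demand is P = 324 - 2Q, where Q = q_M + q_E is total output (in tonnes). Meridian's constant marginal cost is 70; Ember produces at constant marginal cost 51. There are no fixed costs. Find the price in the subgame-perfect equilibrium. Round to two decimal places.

128.75

Solve by backward induction. Given q_M, the follower Ember maximises π_E = (324 - 2q_M - 2q_E)q_E - 51q_E.
∂π_E/∂q_E = 273 - 2q_M - 4q_E = 0 gives the reaction function q_E = (273 - 2q_M)/4.
The leader anticipates this reaction. Substituting into P = 324 - 2Q gives P = 375/2 - q_M, so π_M = (375/2 - q_M)q_M - 70q_M.
The leader's first-order condition 235/2 - 2q_M = 0 yields q_M = 235/4.
Then q_E = (273 - 2·(235/4))/4 = 311/8.
Total output Q = 781/8, so price P = 324 - 2·(781/8) = 515/4.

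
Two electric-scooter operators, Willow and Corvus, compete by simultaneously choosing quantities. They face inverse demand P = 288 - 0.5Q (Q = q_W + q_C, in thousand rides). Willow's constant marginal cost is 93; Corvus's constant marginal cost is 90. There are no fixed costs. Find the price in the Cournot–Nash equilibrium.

Willow's profit: π_W = (288 - 0.5Q)q_W - (93q_W). Setting ∂π_W/∂q_W = 0: 195 - q_W - (1/2)(q_C) = 0.
Corvus's profit: π_C = (288 - 0.5Q)q_C - (90q_C). Setting ∂π_C/∂q_C = 0: 198 - q_C - (1/2)(q_W) = 0.
Best responses: q_W = (195 - (1/2)q_C), q_C = (198 - (1/2)q_W).
Substituting one into the other gives q_W = 128 and q_C = 134.
Total output Q = 262, so price P = 288 - (1/2)·262 = 157.

157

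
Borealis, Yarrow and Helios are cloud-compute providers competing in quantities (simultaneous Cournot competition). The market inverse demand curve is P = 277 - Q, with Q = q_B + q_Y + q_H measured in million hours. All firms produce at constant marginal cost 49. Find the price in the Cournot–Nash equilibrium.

Each firm earns π_i = (277 - Q)q_i - 49q_i.
First-order condition (treating rivals' output as given): 228 - 2q_i - Σ_{j≠i} q_j = 0.
By symmetry each firm produces the same amount; substituting Σ_{j≠i} q_j = 2q_i yields q_i = 228/4 = 57.
Total output Q = 171, so price P = 277 - 171 = 106.

106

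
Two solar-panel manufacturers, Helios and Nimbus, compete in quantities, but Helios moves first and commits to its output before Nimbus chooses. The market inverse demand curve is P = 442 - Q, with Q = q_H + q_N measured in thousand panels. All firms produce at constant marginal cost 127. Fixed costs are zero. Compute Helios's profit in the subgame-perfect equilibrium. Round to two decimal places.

12403.13

The follower Nimbus best-responds to any q_H: π_N = (442 - Q)q_N - 127q_N.
∂π_N/∂q_N = 315 - q_H - 2q_N = 0 gives the reaction function q_N = (315 - q_H)/2.
The leader anticipates this reaction. Substituting into P = 442 - Q gives P = 569/2 - (1/2)q_H, so π_H = (569/2 - (1/2)q_H)q_H - 127q_H.
Leader FOC: 315/2 - q_H = 0, so q_H = 315/2.
Then q_N = (315 - 315/2)/2 = 315/4.
Price P = 442 - 945/4 = 823/4.
Helios's profit: (823/4 - 127)·(315/2) = 12403.1250.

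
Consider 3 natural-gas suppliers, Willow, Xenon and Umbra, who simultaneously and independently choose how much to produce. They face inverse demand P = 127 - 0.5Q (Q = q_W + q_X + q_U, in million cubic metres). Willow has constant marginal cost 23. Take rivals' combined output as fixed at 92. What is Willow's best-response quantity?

With rivals' combined output fixed at 92, Willow's profit is π_W = (127 - (1/2)·92 - (1/2)q_W)q_W - (23q_W) = (81 - (1/2)q_W)q_W - (23q_W).
∂π_W/∂q_W = 58 - q_W = 0, so q_W = 58.

58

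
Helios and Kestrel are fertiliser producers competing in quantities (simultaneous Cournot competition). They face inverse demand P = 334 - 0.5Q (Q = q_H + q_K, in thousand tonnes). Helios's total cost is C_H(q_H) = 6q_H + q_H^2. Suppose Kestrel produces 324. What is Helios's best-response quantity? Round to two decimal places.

55.33

With the rival's output fixed at 324, Helios's profit is π_H = (334 - (1/2)·324 - (1/2)q_H)q_H - (6q_H + q_H²) = (172 - (1/2)q_H)q_H - (6q_H + q_H²).
∂π_H/∂q_H = 166 - 3q_H = 0, so q_H = 166/3.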